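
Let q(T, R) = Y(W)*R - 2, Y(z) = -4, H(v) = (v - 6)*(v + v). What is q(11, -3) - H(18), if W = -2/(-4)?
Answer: -422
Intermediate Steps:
W = 1/2 (W = -2*(-1/4) = 1/2 ≈ 0.50000)
H(v) = 2*v*(-6 + v) (H(v) = (-6 + v)*(2*v) = 2*v*(-6 + v))
q(T, R) = -2 - 4*R (q(T, R) = -4*R - 2 = -2 - 4*R)
q(11, -3) - H(18) = (-2 - 4*(-3)) - 2*18*(-6 + 18) = (-2 + 12) - 2*18*12 = 10 - 1*432 = 10 - 432 = -422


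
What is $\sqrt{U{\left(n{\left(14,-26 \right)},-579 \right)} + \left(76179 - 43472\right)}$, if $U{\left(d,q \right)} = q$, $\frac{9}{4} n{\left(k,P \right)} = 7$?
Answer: $8 \sqrt{502} \approx 179.24$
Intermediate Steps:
$n{\left(k,P \right)} = \frac{28}{9}$ ($n{\left(k,P \right)} = \frac{4}{9} \cdot 7 = \frac{28}{9}$)
$\sqrt{U{\left(n{\left(14,-26 \right)},-579 \right)} + \left(76179 - 43472\right)} = \sqrt{-579 + \left(76179 - 43472\right)} = \sqrt{-579 + 32707} = \sqrt{32128} = 8 \sqrt{502}$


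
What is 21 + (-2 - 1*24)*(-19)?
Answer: 515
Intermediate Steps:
21 + (-2 - 1*24)*(-19) = 21 + (-2 - 24)*(-19) = 21 - 26*(-19) = 21 + 494 = 515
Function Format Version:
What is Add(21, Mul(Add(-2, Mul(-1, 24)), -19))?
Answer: 515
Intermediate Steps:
Add(21, Mul(Add(-2, Mul(-1, 24)), -19)) = Add(21, Mul(Add(-2, -24), -19)) = Add(21, Mul(-26, -19)) = Add(21, 494) = 515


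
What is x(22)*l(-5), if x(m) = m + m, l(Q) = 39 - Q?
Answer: 1936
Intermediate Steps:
x(m) = 2*m
x(22)*l(-5) = (2*22)*(39 - 1*(-5)) = 44*(39 + 5) = 44*44 = 1936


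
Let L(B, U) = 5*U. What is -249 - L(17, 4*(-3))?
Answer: -189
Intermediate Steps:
-249 - L(17, 4*(-3)) = -249 - 5*4*(-3) = -249 - 5*(-12) = -249 - 1*(-60) = -249 + 60 = -189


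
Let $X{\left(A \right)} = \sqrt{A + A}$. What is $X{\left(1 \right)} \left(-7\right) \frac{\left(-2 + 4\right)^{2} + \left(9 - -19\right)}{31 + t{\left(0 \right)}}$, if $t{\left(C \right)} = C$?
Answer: $- \frac{224 \sqrt{2}}{31} \approx -10.219$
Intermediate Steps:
$X{\left(A \right)} = \sqrt{2} \sqrt{A}$ ($X{\left(A \right)} = \sqrt{2 A} = \sqrt{2} \sqrt{A}$)
$X{\left(1 \right)} \left(-7\right) \frac{\left(-2 + 4\right)^{2} + \left(9 - -19\right)}{31 + t{\left(0 \right)}} = \sqrt{2} \sqrt{1} \left(-7\right) \frac{\left(-2 + 4\right)^{2} + \left(9 - -19\right)}{31 + 0} = \sqrt{2} \cdot 1 \left(-7\right) \frac{2^{2} + \left(9 + 19\right)}{31} = \sqrt{2} \left(-7\right) \left(4 + 28\right) \frac{1}{31} = - 7 \sqrt{2} \cdot 32 \cdot \frac{1}{31} = - 7 \sqrt{2} \cdot \frac{32}{31} = - \frac{224 \sqrt{2}}{31}$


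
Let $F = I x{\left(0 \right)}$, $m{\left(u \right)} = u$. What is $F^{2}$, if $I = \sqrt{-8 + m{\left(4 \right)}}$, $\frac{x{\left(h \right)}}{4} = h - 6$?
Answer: $-2304$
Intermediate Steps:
$x{\left(h \right)} = -24 + 4 h$ ($x{\left(h \right)} = 4 \left(h - 6\right) = 4 \left(-6 + h\right) = -24 + 4 h$)
$I = 2 i$ ($I = \sqrt{-8 + 4} = \sqrt{-4} = 2 i \approx 2.0 i$)
$F = - 48 i$ ($F = 2 i \left(-24 + 4 \cdot 0\right) = 2 i \left(-24 + 0\right) = 2 i \left(-24\right) = - 48 i \approx - 48.0 i$)
$F^{2} = \left(- 48 i\right)^{2} = -2304$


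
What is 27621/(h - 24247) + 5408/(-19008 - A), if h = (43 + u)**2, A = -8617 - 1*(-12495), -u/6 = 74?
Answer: -1611361/47351134 ≈ -0.034030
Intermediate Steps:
u = -444 (u = -6*74 = -444)
A = 3878 (A = -8617 + 12495 = 3878)
h = 160801 (h = (43 - 444)**2 = (-401)**2 = 160801)
27621/(h - 24247) + 5408/(-19008 - A) = 27621/(160801 - 24247) + 5408/(-19008 - 1*3878) = 27621/136554 + 5408/(-19008 - 3878) = 27621*(1/136554) + 5408/(-22886) = 837/4138 + 5408*(-1/22886) = 837/4138 - 2704/11443 = -1611361/47351134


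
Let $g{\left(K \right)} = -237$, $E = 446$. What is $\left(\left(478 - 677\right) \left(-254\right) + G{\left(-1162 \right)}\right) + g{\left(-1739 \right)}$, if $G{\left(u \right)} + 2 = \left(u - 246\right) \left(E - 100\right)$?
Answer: $-436861$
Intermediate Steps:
$G{\left(u \right)} = -85118 + 346 u$ ($G{\left(u \right)} = -2 + \left(u - 246\right) \left(446 - 100\right) = -2 + \left(-246 + u\right) 346 = -2 + \left(-85116 + 346 u\right) = -85118 + 346 u$)
$\left(\left(478 - 677\right) \left(-254\right) + G{\left(-1162 \right)}\right) + g{\left(-1739 \right)} = \left(\left(478 - 677\right) \left(-254\right) + \left(-85118 + 346 \left(-1162\right)\right)\right) - 237 = \left(\left(-199\right) \left(-254\right) - 487170\right) - 237 = \left(50546 - 487170\right) - 237 = -436624 - 237 = -436861$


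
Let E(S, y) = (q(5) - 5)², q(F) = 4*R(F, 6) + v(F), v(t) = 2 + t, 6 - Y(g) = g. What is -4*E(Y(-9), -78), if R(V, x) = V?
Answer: -1936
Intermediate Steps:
Y(g) = 6 - g
q(F) = 2 + 5*F (q(F) = 4*F + (2 + F) = 2 + 5*F)
E(S, y) = 484 (E(S, y) = ((2 + 5*5) - 5)² = ((2 + 25) - 5)² = (27 - 5)² = 22² = 484)
-4*E(Y(-9), -78) = -4*484 = -1936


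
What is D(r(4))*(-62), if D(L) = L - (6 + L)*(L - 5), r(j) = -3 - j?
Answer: 1178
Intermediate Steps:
D(L) = L - (-5 + L)*(6 + L) (D(L) = L - (6 + L)*(-5 + L) = L - (-5 + L)*(6 + L))
D(r(4))*(-62) = (30 - (-3 - 1*4)²)*(-62) = (30 - (-3 - 4)²)*(-62) = (30 - 1*(-7)²)*(-62) = (30 - 1*49)*(-62) = (30 - 49)*(-62) = -19*(-62) = 1178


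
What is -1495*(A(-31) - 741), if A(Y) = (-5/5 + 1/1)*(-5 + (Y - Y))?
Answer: 1107795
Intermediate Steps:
A(Y) = 0 (A(Y) = (-5*1/5 + 1*1)*(-5 + 0) = (-1 + 1)*(-5) = 0*(-5) = 0)
-1495*(A(-31) - 741) = -1495*(0 - 741) = -1495*(-741) = 1107795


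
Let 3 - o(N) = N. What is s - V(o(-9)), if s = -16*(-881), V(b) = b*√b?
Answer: 14096 - 24*√3 ≈ 14054.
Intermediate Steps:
o(N) = 3 - N
V(b) = b^(3/2)
s = 14096
s - V(o(-9)) = 14096 - (3 - 1*(-9))^(3/2) = 14096 - (3 + 9)^(3/2) = 14096 - 12^(3/2) = 14096 - 24*√3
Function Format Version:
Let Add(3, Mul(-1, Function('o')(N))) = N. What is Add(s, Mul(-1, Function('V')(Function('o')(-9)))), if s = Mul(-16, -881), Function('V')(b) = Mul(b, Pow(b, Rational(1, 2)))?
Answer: Add(14096, Mul(-24, Pow(3, Rational(1, 2)))) ≈ 14054.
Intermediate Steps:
Function('o')(N) = Add(3, Mul(-1, N))
Function('V')(b) = Pow(b, Rational(3, 2))
s = 14096
Add(s, Mul(-1, Function('V')(Function('o')(-9)))) = Add(14096, Mul(-1, Pow(Add(3, Mul(-1, -9)), Rational(3, 2)))) = Add(14096, Mul(-1, Pow(Add(3, 9), Rational(3, 2)))) = Add(14096, Mul(-1, Pow(12, Rational(3, 2)))) = Add(14096, Mul(-1, Mul(24, Pow(3, Rational(1, 2))))) = Add(14096, Mul(-24, Pow(3, Rational(1, 2))))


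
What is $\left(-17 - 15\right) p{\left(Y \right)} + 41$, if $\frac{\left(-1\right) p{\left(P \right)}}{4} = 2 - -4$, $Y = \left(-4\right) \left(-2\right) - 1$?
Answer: $809$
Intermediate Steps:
$Y = 7$ ($Y = 8 - 1 = 7$)
$p{\left(P \right)} = -24$ ($p{\left(P \right)} = - 4 \left(2 - -4\right) = - 4 \left(2 + 4\right) = \left(-4\right) 6 = -24$)
$\left(-17 - 15\right) p{\left(Y \right)} + 41 = \left(-17 - 15\right) \left(-24\right) + 41 = \left(-32\right) \left(-24\right) + 41 = 768 + 41 = 809$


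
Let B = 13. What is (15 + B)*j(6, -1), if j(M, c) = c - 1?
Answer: -56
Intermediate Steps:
j(M, c) = -1 + c
(15 + B)*j(6, -1) = (15 + 13)*(-1 - 1) = 28*(-2) = -56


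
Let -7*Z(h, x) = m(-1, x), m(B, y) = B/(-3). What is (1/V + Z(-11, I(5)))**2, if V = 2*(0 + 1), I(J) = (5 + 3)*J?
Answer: 361/1764 ≈ 0.20465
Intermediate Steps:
m(B, y) = -B/3 (m(B, y) = B*(-1/3) = -B/3)
I(J) = 8*J
V = 2 (V = 2*1 = 2)
Z(h, x) = -1/21 (Z(h, x) = -(-1)*(-1)/21 = -1/7*1/3 = -1/21)
(1/V + Z(-11, I(5)))**2 = (1/2 - 1/21)**2 = (19/42)**2 = 361/1764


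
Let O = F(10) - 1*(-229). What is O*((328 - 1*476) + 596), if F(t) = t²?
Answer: 147392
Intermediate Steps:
O = 329 (O = 10² - 1*(-229) = 100 + 229 = 329)
O*((328 - 1*476) + 596) = 329*((328 - 1*476) + 596) = 329*((328 - 476) + 596) = 329*(-148 + 596) = 329*448 = 147392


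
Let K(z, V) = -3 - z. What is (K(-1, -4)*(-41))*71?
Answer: 5822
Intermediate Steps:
(K(-1, -4)*(-41))*71 = ((-3 - 1*(-1))*(-41))*71 = ((-3 + 1)*(-41))*71 = -2*(-41)*71 = 82*71 = 5822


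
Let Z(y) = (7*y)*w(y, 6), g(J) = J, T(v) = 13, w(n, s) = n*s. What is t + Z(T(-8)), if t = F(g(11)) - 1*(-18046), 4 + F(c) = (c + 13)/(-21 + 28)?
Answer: 176004/7 ≈ 25143.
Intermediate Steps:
Z(y) = 42*y² (Z(y) = (7*y)*(y*6) = (7*y)*(6*y) = 42*y²)
F(c) = -15/7 + c/7 (F(c) = -4 + (c + 13)/(-21 + 28) = -4 + (13 + c)/7 = -4 + (13 + c)*(⅐) = -4 + (13/7 + c/7) = -15/7 + c/7)
t = 126318/7 (t = (-15/7 + (⅐)*11) - 1*(-18046) = (-15/7 + 11/7) + 18046 = -4/7 + 18046 = 126318/7 ≈ 18045.)
t + Z(T(-8)) = 126318/7 + 42*13² = 126318/7 + 42*169 = 126318/7 + 7098 = 176004/7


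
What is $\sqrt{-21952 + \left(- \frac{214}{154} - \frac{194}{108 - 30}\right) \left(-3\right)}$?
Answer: $\frac{i \sqrt{21984272310}}{1001} \approx 148.12 i$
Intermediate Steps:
$\sqrt{-21952 + \left(- \frac{214}{154} - \frac{194}{108 - 30}\right) \left(-3\right)} = \sqrt{-21952 + \left(\left(-214\right) \frac{1}{154} - \frac{194}{78}\right) \left(-3\right)} = \sqrt{-21952 + \left(- \frac{107}{77} - \frac{97}{39}\right) \left(-3\right)} = \sqrt{-21952 - - \frac{11642}{1001}} = \sqrt{-21952 + \frac{11642}{1001}} = \sqrt{- \frac{21962310}{1001}} = \frac{i \sqrt{21984272310}}{1001}$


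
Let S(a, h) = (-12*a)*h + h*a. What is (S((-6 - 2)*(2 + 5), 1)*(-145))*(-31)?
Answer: 2768920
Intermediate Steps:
S(a, h) = -11*a*h (S(a, h) = -12*a*h + a*h = -11*a*h)
(S((-6 - 2)*(2 + 5), 1)*(-145))*(-31) = (-11*(-6 - 2)*(2 + 5)*1*(-145))*(-31) = (-11*(-8*7)*1*(-145))*(-31) = (-11*(-56)*1*(-145))*(-31) = (616*(-145))*(-31) = -89320*(-31) = 2768920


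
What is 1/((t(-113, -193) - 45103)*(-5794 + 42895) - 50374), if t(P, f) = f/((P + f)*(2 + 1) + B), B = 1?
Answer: -917/1534516024016 ≈ -5.9758e-10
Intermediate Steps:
t(P, f) = f/(1 + 3*P + 3*f) (t(P, f) = f/((P + f)*(2 + 1) + 1) = f/((P + f)*3 + 1) = f/((3*P + 3*f) + 1) = f/(1 + 3*P + 3*f))
1/((t(-113, -193) - 45103)*(-5794 + 42895) - 50374) = 1/((-193/(1 + 3*(-113) + 3*(-193)) - 45103)*(-5794 + 42895) - 50374) = 1/((-193/(1 - 339 - 579) - 45103)*37101 - 50374) = 1/((-193/(-917) - 45103)*37101 - 50374) = 1/((-193*(-1/917) - 45103)*37101 - 50374) = 1/((193/917 - 45103)*37101 - 50374) = 1/(-41359258/917*37101 - 50374) = 1/(-1534469831058/917 - 50374) = 1/(-1534516024016/917) = -917/1534516024016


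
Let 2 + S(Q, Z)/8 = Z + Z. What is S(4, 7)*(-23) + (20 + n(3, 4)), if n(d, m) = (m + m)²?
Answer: -2124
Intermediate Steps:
S(Q, Z) = -16 + 16*Z (S(Q, Z) = -16 + 8*(Z + Z) = -16 + 8*(2*Z) = -16 + 16*Z)
n(d, m) = 4*m² (n(d, m) = (2*m)² = 4*m²)
S(4, 7)*(-23) + (20 + n(3, 4)) = (-16 + 16*7)*(-23) + (20 + 4*4²) = (-16 + 112)*(-23) + (20 + 4*16) = 96*(-23) + (20 + 64) = -2208 + 84 = -2124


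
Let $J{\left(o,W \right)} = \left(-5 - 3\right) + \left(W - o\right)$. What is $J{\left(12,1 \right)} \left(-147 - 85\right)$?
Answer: $4408$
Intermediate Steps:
$J{\left(o,W \right)} = -8 + W - o$ ($J{\left(o,W \right)} = -8 + \left(W - o\right) = -8 + W - o$)
$J{\left(12,1 \right)} \left(-147 - 85\right) = \left(-8 + 1 - 12\right) \left(-147 - 85\right) = \left(-8 + 1 - 12\right) \left(-232\right) = \left(-19\right) \left(-232\right) = 4408$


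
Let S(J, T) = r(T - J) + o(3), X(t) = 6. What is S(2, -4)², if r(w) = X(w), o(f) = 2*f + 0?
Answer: 144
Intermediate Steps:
o(f) = 2*f
r(w) = 6
S(J, T) = 12 (S(J, T) = 6 + 2*3 = 6 + 6 = 12)
S(2, -4)² = 12² = 144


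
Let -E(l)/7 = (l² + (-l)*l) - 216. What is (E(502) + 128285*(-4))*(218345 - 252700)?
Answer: 17576979940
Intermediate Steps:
E(l) = 1512 (E(l) = -7*((l² + (-l)*l) - 216) = -7*((l² - l²) - 216) = -7*(0 - 216) = -7*(-216) = 1512)
(E(502) + 128285*(-4))*(218345 - 252700) = (1512 + 128285*(-4))*(218345 - 252700) = (1512 - 513140)*(-34355) = -511628*(-34355) = 17576979940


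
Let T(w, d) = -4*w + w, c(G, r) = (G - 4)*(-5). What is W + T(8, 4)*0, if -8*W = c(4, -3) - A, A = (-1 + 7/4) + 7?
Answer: 31/32 ≈ 0.96875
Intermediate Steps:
c(G, r) = 20 - 5*G (c(G, r) = (-4 + G)*(-5) = 20 - 5*G)
T(w, d) = -3*w
A = 31/4 (A = (-1 + 7*(1/4)) + 7 = (-1 + 7/4) + 7 = 3/4 + 7 = 31/4 ≈ 7.7500)
W = 31/32 (W = -((20 - 5*4) - 1*31/4)/8 = -((20 - 20) - 31/4)/8 = -(0 - 31/4)/8 = -1/8*(-31/4) = 31/32 ≈ 0.96875)
W + T(8, 4)*0 = 31/32 - 3*8*0 = 31/32 - 24*0 = 31/32 + 0 = 31/32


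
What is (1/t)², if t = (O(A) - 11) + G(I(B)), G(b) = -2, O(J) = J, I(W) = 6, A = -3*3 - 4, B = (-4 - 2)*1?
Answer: 1/676 ≈ 0.0014793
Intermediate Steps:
B = -6 (B = -6*1 = -6)
A = -13 (A = -9 - 4 = -13)
t = -26 (t = (-13 - 11) - 2 = -24 - 2 = -26)
(1/t)² = (1/(-26))² = (-1/26)² = 1/676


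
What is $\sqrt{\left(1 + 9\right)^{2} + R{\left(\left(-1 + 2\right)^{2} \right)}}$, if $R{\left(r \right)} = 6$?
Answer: $\sqrt{106} \approx 10.296$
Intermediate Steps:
$\sqrt{\left(1 + 9\right)^{2} + R{\left(\left(-1 + 2\right)^{2} \right)}} = \sqrt{\left(1 + 9\right)^{2} + 6} = \sqrt{10^{2} + 6} = \sqrt{100 + 6} = \sqrt{106}$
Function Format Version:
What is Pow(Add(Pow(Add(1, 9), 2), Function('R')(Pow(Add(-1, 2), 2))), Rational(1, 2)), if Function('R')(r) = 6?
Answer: Pow(106, Rational(1, 2)) ≈ 10.296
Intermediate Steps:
Pow(Add(Pow(Add(1, 9), 2), Function('R')(Pow(Add(-1, 2), 2))), Rational(1, 2)) = Pow(Add(Pow(Add(1, 9), 2), 6), Rational(1, 2)) = Pow(Add(Pow(10, 2), 6), Rational(1, 2)) = Pow(Add(100, 6), Rational(1, 2)) = Pow(106, Rational(1, 2))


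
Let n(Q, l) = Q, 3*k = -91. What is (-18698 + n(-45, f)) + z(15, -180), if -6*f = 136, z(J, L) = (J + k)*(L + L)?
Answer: -13223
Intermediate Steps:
k = -91/3 (k = (⅓)*(-91) = -91/3 ≈ -30.333)
z(J, L) = 2*L*(-91/3 + J) (z(J, L) = (J - 91/3)*(L + L) = (-91/3 + J)*(2*L) = 2*L*(-91/3 + J))
f = -68/3 (f = -⅙*136 = -68/3 ≈ -22.667)
(-18698 + n(-45, f)) + z(15, -180) = (-18698 - 45) + (⅔)*(-180)*(-91 + 3*15) = -18743 + (⅔)*(-180)*(-91 + 45) = -18743 + (⅔)*(-180)*(-46) = -18743 + 5520 = -13223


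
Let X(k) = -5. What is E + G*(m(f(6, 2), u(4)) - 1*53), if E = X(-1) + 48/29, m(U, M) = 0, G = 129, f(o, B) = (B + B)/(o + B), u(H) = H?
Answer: -198370/29 ≈ -6840.3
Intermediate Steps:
f(o, B) = 2*B/(B + o) (f(o, B) = (2*B)/(B + o) = 2*B/(B + o))
E = -97/29 (E = -5 + 48/29 = -97/29 ≈ -3.3448)
E + G*(m(f(6, 2), u(4)) - 1*53) = -97/29 + 129*(0 - 1*53) = -97/29 + 129*(0 - 53) = -97/29 + 129*(-53) = -97/29 - 6837 = -198370/29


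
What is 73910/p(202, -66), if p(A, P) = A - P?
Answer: 36955/134 ≈ 275.78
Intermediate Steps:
73910/p(202, -66) = 73910/(202 - 1*(-66)) = 73910/(202 + 66) = 73910/268 = 73910*(1/268) = 36955/134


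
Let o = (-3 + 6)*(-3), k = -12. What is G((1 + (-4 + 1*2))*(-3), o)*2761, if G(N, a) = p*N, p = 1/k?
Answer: -2761/4 ≈ -690.25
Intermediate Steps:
o = -9 (o = 3*(-3) = -9)
p = -1/12 (p = 1/(-12) = -1/12 ≈ -0.083333)
G(N, a) = -N/12
G((1 + (-4 + 1*2))*(-3), o)*2761 = -(1 + (-4 + 1*2))*(-3)/12*2761 = -(1 + (-4 + 2))*(-3)/12*2761 = -(1 - 2)*(-3)/12*2761 = -(-1)*(-3)/12*2761 = -1/12*3*2761 = -1/4*2761 = -2761/4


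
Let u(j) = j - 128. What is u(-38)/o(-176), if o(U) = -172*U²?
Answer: 83/2663936 ≈ 3.1157e-5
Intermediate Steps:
u(j) = -128 + j
u(-38)/o(-176) = (-128 - 38)/((-172*(-176)²)) = -166/((-172*30976)) = -166/(-5327872) = -166*(-1/5327872) = 83/2663936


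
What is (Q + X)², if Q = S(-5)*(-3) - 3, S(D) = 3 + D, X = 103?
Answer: 11236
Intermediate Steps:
Q = 3 (Q = (3 - 5)*(-3) - 3 = -2*(-3) - 3 = 6 - 3 = 3)
(Q + X)² = (3 + 103)² = 106² = 11236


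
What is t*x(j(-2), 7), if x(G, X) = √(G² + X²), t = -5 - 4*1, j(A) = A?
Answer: -9*√53 ≈ -65.521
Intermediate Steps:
t = -9 (t = -5 - 4 = -9)
t*x(j(-2), 7) = -9*√((-2)² + 7²) = -9*√(4 + 49) = -9*√53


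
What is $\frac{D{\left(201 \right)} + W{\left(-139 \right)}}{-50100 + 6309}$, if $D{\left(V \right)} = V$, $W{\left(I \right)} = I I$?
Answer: $- \frac{19522}{43791} \approx -0.4458$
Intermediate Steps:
$W{\left(I \right)} = I^{2}$
$\frac{D{\left(201 \right)} + W{\left(-139 \right)}}{-50100 + 6309} = \frac{201 + \left(-139\right)^{2}}{-50100 + 6309} = \frac{201 + 19321}{-43791} = 19522 \left(- \frac{1}{43791}\right) = - \frac{19522}{43791}$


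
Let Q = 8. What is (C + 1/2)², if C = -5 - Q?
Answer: 625/4 ≈ 156.25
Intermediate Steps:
C = -13 (C = -5 - 1*8 = -5 - 8 = -13)
(C + 1/2)² = (-13 + 1/2)² = (-13 + ½)² = (-25/2)² = 625/4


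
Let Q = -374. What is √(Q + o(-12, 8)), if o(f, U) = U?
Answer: I*√366 ≈ 19.131*I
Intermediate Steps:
√(Q + o(-12, 8)) = √(-374 + 8) = √(-366) = I*√366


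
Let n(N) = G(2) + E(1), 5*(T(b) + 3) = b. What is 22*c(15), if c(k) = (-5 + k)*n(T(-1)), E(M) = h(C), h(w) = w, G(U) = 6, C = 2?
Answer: 1760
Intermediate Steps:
T(b) = -3 + b/5
E(M) = 2
n(N) = 8 (n(N) = 6 + 2 = 8)
c(k) = -40 + 8*k (c(k) = (-5 + k)*8 = -40 + 8*k)
22*c(15) = 22*(-40 + 8*15) = 22*(-40 + 120) = 22*80 = 1760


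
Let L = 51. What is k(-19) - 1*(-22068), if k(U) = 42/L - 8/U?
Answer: 7128366/323 ≈ 22069.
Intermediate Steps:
k(U) = 14/17 - 8/U (k(U) = 42/51 - 8/U = 42*(1/51) - 8/U = 14/17 - 8/U)
k(-19) - 1*(-22068) = (14/17 - 8/(-19)) - 1*(-22068) = (14/17 - 8*(-1/19)) + 22068 = (14/17 + 8/19) + 22068 = 402/323 + 22068 = 7128366/323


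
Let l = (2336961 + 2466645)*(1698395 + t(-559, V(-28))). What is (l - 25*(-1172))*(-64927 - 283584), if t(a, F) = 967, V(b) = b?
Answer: -2844918130463007392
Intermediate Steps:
l = 8163065499372 (l = (2336961 + 2466645)*(1698395 + 967) = 4803606*1699362 = 8163065499372)
(l - 25*(-1172))*(-64927 - 283584) = (8163065499372 - 25*(-1172))*(-64927 - 283584) = (8163065499372 + 29300)*(-348511) = 8163065528672*(-348511) = -2844918130463007392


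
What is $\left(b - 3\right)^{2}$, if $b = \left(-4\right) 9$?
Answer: $1521$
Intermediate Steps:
$b = -36$
$\left(b - 3\right)^{2} = \left(-36 - 3\right)^{2} = \left(-39\right)^{2} = 1521$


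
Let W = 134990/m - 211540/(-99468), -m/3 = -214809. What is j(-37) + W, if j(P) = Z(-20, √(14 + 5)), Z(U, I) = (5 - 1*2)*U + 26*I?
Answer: -102673406035/1780551801 + 26*√19 ≈ 55.668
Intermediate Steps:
m = 644427 (m = -3*(-214809) = 644427)
W = 4159702025/1780551801 (W = 134990/644427 - 211540/(-99468) = 134990*(1/644427) - 211540*(-1/99468) = 134990/644427 + 52885/24867 = 4159702025/1780551801 ≈ 2.3362)
Z(U, I) = 3*U + 26*I (Z(U, I) = (5 - 2)*U + 26*I = 3*U + 26*I)
j(P) = -60 + 26*√19 (j(P) = 3*(-20) + 26*√(14 + 5) = -60 + 26*√19)
j(-37) + W = (-60 + 26*√19) + 4159702025/1780551801 = -102673406035/1780551801 + 26*√19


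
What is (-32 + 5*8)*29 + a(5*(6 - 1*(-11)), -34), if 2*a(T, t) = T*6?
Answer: 487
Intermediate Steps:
a(T, t) = 3*T (a(T, t) = (T*6)/2 = (6*T)/2 = 3*T)
(-32 + 5*8)*29 + a(5*(6 - 1*(-11)), -34) = (-32 + 5*8)*29 + 3*(5*(6 - 1*(-11))) = (-32 + 40)*29 + 3*(5*(6 + 11)) = 8*29 + 3*(5*17) = 232 + 3*85 = 232 + 255 = 487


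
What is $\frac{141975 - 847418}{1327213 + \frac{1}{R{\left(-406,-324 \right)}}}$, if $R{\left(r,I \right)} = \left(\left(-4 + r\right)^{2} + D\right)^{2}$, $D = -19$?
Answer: $- \frac{19929627197099523}{37495389848852494} \approx -0.53152$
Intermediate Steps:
$R{\left(r,I \right)} = \left(-19 + \left(-4 + r\right)^{2}\right)^{2}$ ($R{\left(r,I \right)} = \left(\left(-4 + r\right)^{2} - 19\right)^{2} = \left(-19 + \left(-4 + r\right)^{2}\right)^{2}$)
$\frac{141975 - 847418}{1327213 + \frac{1}{R{\left(-406,-324 \right)}}} = \frac{141975 - 847418}{1327213 + \frac{1}{\left(-19 + \left(-4 - 406\right)^{2}\right)^{2}}} = - \frac{705443}{1327213 + \frac{1}{\left(-19 + \left(-410\right)^{2}\right)^{2}}} = - \frac{705443}{1327213 + \frac{1}{\left(-19 + 168100\right)^{2}}} = - \frac{705443}{1327213 + \frac{1}{168081^{2}}} = - \frac{705443}{1327213 + \frac{1}{28251222561}} = - \frac{705443}{\frac{37495389848852494}{28251222561}} = \left(-705443\right) \frac{28251222561}{37495389848852494} = - \frac{19929627197099523}{37495389848852494}$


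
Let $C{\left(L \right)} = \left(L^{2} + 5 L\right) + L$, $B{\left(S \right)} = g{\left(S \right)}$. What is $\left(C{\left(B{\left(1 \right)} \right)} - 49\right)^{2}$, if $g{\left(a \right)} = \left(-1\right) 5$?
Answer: $2916$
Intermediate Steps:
$g{\left(a \right)} = -5$
$B{\left(S \right)} = -5$
$C{\left(L \right)} = L^{2} + 6 L$
$\left(C{\left(B{\left(1 \right)} \right)} - 49\right)^{2} = \left(- 5 \left(6 - 5\right) - 49\right)^{2} = \left(\left(-5\right) 1 - 49\right)^{2} = \left(-5 - 49\right)^{2} = \left(-54\right)^{2} = 2916$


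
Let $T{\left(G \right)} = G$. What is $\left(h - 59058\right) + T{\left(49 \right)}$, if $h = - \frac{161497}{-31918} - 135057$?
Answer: $- \frac{6194037091}{31918} \approx -1.9406 \cdot 10^{5}$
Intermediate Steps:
$h = - \frac{4310587829}{31918}$ ($h = \left(-161497\right) \left(- \frac{1}{31918}\right) - 135057 = \frac{161497}{31918} - 135057 = - \frac{4310587829}{31918} \approx -1.3505 \cdot 10^{5}$)
$\left(h - 59058\right) + T{\left(49 \right)} = \left(- \frac{4310587829}{31918} - 59058\right) + 49 = - \frac{6195601073}{31918} + 49 = - \frac{6194037091}{31918}$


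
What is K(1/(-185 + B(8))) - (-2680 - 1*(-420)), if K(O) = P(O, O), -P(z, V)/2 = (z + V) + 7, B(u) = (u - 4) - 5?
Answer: 208880/93 ≈ 2246.0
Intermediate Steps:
B(u) = -9 + u (B(u) = (-4 + u) - 5 = -9 + u)
P(z, V) = -14 - 2*V - 2*z (P(z, V) = -2*((z + V) + 7) = -2*((V + z) + 7) = -2*(7 + V + z) = -14 - 2*V - 2*z)
K(O) = -14 - 4*O (K(O) = -14 - 2*O - 2*O = -14 - 4*O)
K(1/(-185 + B(8))) - (-2680 - 1*(-420)) = (-14 - 4/(-185 + (-9 + 8))) - (-2680 - 1*(-420)) = (-14 - 4/(-185 - 1)) - (-2680 + 420) = (-14 - 4/(-186)) - 1*(-2260) = (-14 - 4*(-1/186)) + 2260 = (-14 + 2/93) + 2260 = -1300/93 + 2260 = 208880/93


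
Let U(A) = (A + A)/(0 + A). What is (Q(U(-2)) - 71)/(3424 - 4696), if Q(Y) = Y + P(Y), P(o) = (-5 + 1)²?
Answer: 1/24 ≈ 0.041667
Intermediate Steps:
P(o) = 16 (P(o) = (-4)² = 16)
U(A) = 2 (U(A) = (2*A)/A = 2)
Q(Y) = 16 + Y (Q(Y) = Y + 16 = 16 + Y)
(Q(U(-2)) - 71)/(3424 - 4696) = ((16 + 2) - 71)/(3424 - 4696) = (18 - 71)/(-1272) = -53*(-1/1272) = 1/24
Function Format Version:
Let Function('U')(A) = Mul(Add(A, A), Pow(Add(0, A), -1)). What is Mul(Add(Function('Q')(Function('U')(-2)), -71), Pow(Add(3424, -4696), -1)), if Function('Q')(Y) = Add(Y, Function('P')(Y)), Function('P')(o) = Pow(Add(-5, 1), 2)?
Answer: Rational(1, 24) ≈ 0.041667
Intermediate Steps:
Function('P')(o) = 16 (Function('P')(o) = Pow(-4, 2) = 16)
Function('U')(A) = 2 (Function('U')(A) = Mul(Mul(2, A), Pow(A, -1)) = 2)
Function('Q')(Y) = Add(16, Y) (Function('Q')(Y) = Add(Y, 16) = Add(16, Y))
Mul(Add(Function('Q')(Function('U')(-2)), -71), Pow(Add(3424, -4696), -1)) = Mul(Add(Add(16, 2), -71), Pow(Add(3424, -4696), -1)) = Mul(Add(18, -71), Pow(-1272, -1)) = Mul(-53, Rational(-1, 1272)) = Rational(1, 24)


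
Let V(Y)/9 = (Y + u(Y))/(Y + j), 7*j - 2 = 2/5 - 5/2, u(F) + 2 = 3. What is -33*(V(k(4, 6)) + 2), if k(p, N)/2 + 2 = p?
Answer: -13596/31 ≈ -438.58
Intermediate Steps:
k(p, N) = -4 + 2*p
u(F) = 1 (u(F) = -2 + 3 = 1)
j = -1/70 (j = 2/7 + (2/5 - 5/2)/7 = 2/7 + (2*(⅕) - 5*½)/7 = 2/7 + (⅖ - 5/2)/7 = 2/7 + (⅐)*(-21/10) = 2/7 - 3/10 = -1/70 ≈ -0.014286)
V(Y) = 9*(1 + Y)/(-1/70 + Y) (V(Y) = 9*((Y + 1)/(Y - 1/70)) = 9*((1 + Y)/(-1/70 + Y)) = 9*(1 + Y)/(-1/70 + Y))
-33*(V(k(4, 6)) + 2) = -33*(630*(1 + (-4 + 2*4))/(-1 + 70*(-4 + 2*4)) + 2) = -33*(630*(1 + (-4 + 8))/(-1 + 70*(-4 + 8)) + 2) = -33*(630*(1 + 4)/(-1 + 70*4) + 2) = -33*(630*5/(-1 + 280) + 2) = -33*(630*5/279 + 2) = -33*(630*(1/279)*5 + 2) = -33*(350/31 + 2) = -33*412/31 = -13596/31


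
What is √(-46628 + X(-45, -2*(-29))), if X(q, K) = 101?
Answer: I*√46527 ≈ 215.7*I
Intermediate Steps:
√(-46628 + X(-45, -2*(-29))) = √(-46628 + 101) = √(-46527) = I*√46527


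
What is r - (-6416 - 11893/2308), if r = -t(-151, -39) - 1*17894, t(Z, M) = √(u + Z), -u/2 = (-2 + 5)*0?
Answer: -26479331/2308 - I*√151 ≈ -11473.0 - 12.288*I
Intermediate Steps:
u = 0 (u = -2*(-2 + 5)*0 = -6*0 = -2*0 = 0)
t(Z, M) = √Z (t(Z, M) = √(0 + Z) = √Z)
r = -17894 - I*√151 (r = -√(-151) - 1*17894 = -I*√151 - 17894 = -17894 - I*√151 ≈ -17894.0 - 12.288*I)
r - (-6416 - 11893/2308) = (-17894 - I*√151) - (-6416 - 11893/2308) = (-17894 - I*√151) - 1*(-14820021/2308) = (-17894 - I*√151) + 14820021/2308 = -26479331/2308 - I*√151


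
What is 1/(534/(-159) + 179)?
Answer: 53/9309 ≈ 0.0056934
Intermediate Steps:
1/(534/(-159) + 179) = 1/(534*(-1/159) + 179) = 1/(-178/53 + 179) = 1/(9309/53) = 53/9309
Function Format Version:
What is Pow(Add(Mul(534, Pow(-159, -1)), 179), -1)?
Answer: Rational(53, 9309) ≈ 0.0056934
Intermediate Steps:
Pow(Add(Mul(534, Pow(-159, -1)), 179), -1) = Pow(Add(Mul(534, Rational(-1, 159)), 179), -1) = Pow(Add(Rational(-178, 53), 179), -1) = Pow(Rational(9309, 53), -1) = Rational(53, 9309)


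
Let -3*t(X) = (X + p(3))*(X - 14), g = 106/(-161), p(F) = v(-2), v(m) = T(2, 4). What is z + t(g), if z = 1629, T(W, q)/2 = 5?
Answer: 130225367/77763 ≈ 1674.6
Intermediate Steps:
T(W, q) = 10 (T(W, q) = 2*5 = 10)
v(m) = 10
p(F) = 10
g = -106/161 (g = 106*(-1/161) = -106/161 ≈ -0.65839)
t(X) = -(-14 + X)*(10 + X)/3 (t(X) = -(X + 10)*(X - 14)/3 = -(10 + X)*(-14 + X)/3 = -(-14 + X)*(10 + X)/3)
z + t(g) = 1629 + (140/3 - (-106/161)**2/3 + (4/3)*(-106/161)) = 1629 + (140/3 - 1/3*11236/25921 - 424/483) = 1629 + (140/3 - 11236/77763 - 424/483) = 1629 + 3549440/77763 = 130225367/77763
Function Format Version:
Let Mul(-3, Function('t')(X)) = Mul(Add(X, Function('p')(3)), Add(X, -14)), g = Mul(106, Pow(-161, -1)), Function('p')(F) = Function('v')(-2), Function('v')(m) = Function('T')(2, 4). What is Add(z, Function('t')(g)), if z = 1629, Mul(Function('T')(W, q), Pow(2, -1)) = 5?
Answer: Rational(130225367, 77763) ≈ 1674.6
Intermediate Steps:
Function('T')(W, q) = 10 (Function('T')(W, q) = Mul(2, 5) = 10)
Function('v')(m) = 10
Function('p')(F) = 10
g = Rational(-106, 161) (g = Mul(106, Rational(-1, 161)) = Rational(-106, 161) ≈ -0.65839)
Function('t')(X) = Mul(Rational(-1, 3), Add(-14, X), Add(10, X)) (Function('t')(X) = Mul(Rational(-1, 3), Mul(Add(X, 10), Add(X, -14))) = Mul(Rational(-1, 3), Mul(Add(10, X), Add(-14, X))) = Mul(Rational(-1, 3), Mul(Add(-14, X), Add(10, X))) = Mul(Rational(-1, 3), Add(-14, X), Add(10, X)))
Add(z, Function('t')(g)) = Add(1629, Add(Rational(140, 3), Mul(Rational(-1, 3), Pow(Rational(-106, 161), 2)), Mul(Rational(4, 3), Rational(-106, 161)))) = Add(1629, Add(Rational(140, 3), Mul(Rational(-1, 3), Rational(11236, 25921)), Rational(-424, 483))) = Add(1629, Add(Rational(140, 3), Rational(-11236, 77763), Rational(-424, 483))) = Add(1629, Rational(3549440, 77763)) = Rational(130225367, 77763)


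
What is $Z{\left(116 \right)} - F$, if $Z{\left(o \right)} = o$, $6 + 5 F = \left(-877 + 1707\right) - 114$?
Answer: $-26$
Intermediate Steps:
$F = 142$ ($F = - \frac{6}{5} + \frac{\left(-877 + 1707\right) - 114}{5} = - \frac{6}{5} + \frac{830 - 114}{5} = - \frac{6}{5} + \frac{1}{5} \cdot 716 = - \frac{6}{5} + \frac{716}{5} = 142$)
$Z{\left(116 \right)} - F = 116 - 142 = -26$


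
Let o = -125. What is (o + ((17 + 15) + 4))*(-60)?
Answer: 5340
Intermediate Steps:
(o + ((17 + 15) + 4))*(-60) = (-125 + ((17 + 15) + 4))*(-60) = (-125 + (32 + 4))*(-60) = (-125 + 36)*(-60) = -89*(-60) = 5340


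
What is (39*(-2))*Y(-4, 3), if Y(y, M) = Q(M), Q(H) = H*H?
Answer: -702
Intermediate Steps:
Q(H) = H²
Y(y, M) = M²
(39*(-2))*Y(-4, 3) = (39*(-2))*3² = -78*9 = -702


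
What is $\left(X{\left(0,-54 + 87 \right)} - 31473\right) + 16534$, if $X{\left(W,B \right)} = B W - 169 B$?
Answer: $-20516$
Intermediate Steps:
$X{\left(W,B \right)} = - 169 B + B W$
$\left(X{\left(0,-54 + 87 \right)} - 31473\right) + 16534 = \left(\left(-54 + 87\right) \left(-169 + 0\right) - 31473\right) + 16534 = \left(33 \left(-169\right) - 31473\right) + 16534 = \left(-5577 - 31473\right) + 16534 = -37050 + 16534 = -20516$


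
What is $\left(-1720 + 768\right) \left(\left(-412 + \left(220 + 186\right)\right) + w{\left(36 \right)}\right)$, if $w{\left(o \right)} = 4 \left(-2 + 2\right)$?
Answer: $5712$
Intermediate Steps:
$w{\left(o \right)} = 0$ ($w{\left(o \right)} = 4 \cdot 0 = 0$)
$\left(-1720 + 768\right) \left(\left(-412 + \left(220 + 186\right)\right) + w{\left(36 \right)}\right) = \left(-1720 + 768\right) \left(\left(-412 + \left(220 + 186\right)\right) + 0\right) = - 952 \left(\left(-412 + 406\right) + 0\right) = - 952 \left(-6 + 0\right) = \left(-952\right) \left(-6\right) = 5712$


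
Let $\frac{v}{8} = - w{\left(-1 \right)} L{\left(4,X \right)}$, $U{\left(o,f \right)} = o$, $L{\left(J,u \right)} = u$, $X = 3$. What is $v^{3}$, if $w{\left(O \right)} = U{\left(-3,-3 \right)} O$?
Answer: $-373248$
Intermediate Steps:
$w{\left(O \right)} = - 3 O$
$v = -72$ ($v = 8 - \left(-3\right) \left(-1\right) 3 = 8 \left(-1\right) 3 \cdot 3 = 8 \left(\left(-3\right) 3\right) = 8 \left(-9\right) = -72$)
$v^{3} = \left(-72\right)^{3} = -373248$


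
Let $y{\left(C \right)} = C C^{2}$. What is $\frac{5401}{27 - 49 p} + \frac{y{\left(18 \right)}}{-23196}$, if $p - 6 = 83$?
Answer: $- \frac{1140587}{761602} \approx -1.4976$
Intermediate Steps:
$p = 89$ ($p = 6 + 83 = 89$)
$y{\left(C \right)} = C^{3}$
$\frac{5401}{27 - 49 p} + \frac{y{\left(18 \right)}}{-23196} = \frac{5401}{27 - 4361} + \frac{18^{3}}{-23196} = \frac{5401}{27 - 4361} + 5832 \left(- \frac{1}{23196}\right) = \frac{5401}{-4334} - \frac{486}{1933} = 5401 \left(- \frac{1}{4334}\right) - \frac{486}{1933} = - \frac{491}{394} - \frac{486}{1933} = - \frac{1140587}{761602}$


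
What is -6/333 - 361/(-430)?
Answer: 39211/47730 ≈ 0.82152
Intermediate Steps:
-6/333 - 361/(-430) = -6*1/333 - 361*(-1/430) = -2/111 + 361/430 = 39211/47730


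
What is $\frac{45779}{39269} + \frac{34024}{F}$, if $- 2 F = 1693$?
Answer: $- \frac{2594673065}{66482417} \approx -39.028$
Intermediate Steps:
$F = - \frac{1693}{2}$ ($F = \left(- \frac{1}{2}\right) 1693 = - \frac{1693}{2} \approx -846.5$)
$\frac{45779}{39269} + \frac{34024}{F} = \frac{45779}{39269} + \frac{34024}{- \frac{1693}{2}} = 45779 \cdot \frac{1}{39269} + 34024 \left(- \frac{2}{1693}\right) = \frac{45779}{39269} - \frac{68048}{1693} = - \frac{2594673065}{66482417}$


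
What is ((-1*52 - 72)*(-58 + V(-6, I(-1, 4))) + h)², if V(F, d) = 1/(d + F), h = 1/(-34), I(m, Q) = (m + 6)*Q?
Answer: 2922667195561/56644 ≈ 5.1597e+7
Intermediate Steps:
I(m, Q) = Q*(6 + m) (I(m, Q) = (6 + m)*Q = Q*(6 + m))
h = -1/34 ≈ -0.029412
V(F, d) = 1/(F + d)
((-1*52 - 72)*(-58 + V(-6, I(-1, 4))) + h)² = ((-1*52 - 72)*(-58 + 1/(-6 + 4*(6 - 1))) - 1/34)² = ((-52 - 72)*(-58 + 1/(-6 + 4*5)) - 1/34)² = (-124*(-58 + 1/(-6 + 20)) - 1/34)² = (-124*(-58 + 1/14) - 1/34)² = (-124*(-811/14) - 1/34)² = (50282/7 - 1/34)² = (1709581/238)² = 2922667195561/56644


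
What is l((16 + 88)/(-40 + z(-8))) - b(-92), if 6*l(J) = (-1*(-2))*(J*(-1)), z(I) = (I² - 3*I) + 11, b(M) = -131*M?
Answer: -2133308/177 ≈ -12053.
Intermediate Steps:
z(I) = 11 + I² - 3*I
l(J) = -J/3 (l(J) = ((-1*(-2))*(J*(-1)))/6 = (2*(-J))/6 = (-2*J)/6 = -J/3)
l((16 + 88)/(-40 + z(-8))) - b(-92) = -(16 + 88)/(3*(-40 + (11 + (-8)² - 3*(-8)))) - (-131)*(-92) = -104/(3*(-40 + (11 + 64 + 24))) - 1*12052 = -104/(3*(-40 + 99)) - 12052 = -104/(3*59) - 12052 = -⅓*104/59 - 12052 = -104/177 - 12052 = -2133308/177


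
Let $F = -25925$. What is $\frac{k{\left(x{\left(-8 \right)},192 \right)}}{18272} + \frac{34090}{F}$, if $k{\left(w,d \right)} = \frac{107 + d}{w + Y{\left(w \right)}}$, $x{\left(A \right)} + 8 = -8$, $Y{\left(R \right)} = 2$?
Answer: $- \frac{1745649259}{1326364480} \approx -1.3161$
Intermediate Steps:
$x{\left(A \right)} = -16$ ($x{\left(A \right)} = -8 - 8 = -16$)
$k{\left(w,d \right)} = \frac{107 + d}{2 + w}$ ($k{\left(w,d \right)} = \frac{107 + d}{w + 2} = \frac{107 + d}{2 + w}$)
$\frac{k{\left(x{\left(-8 \right)},192 \right)}}{18272} + \frac{34090}{F} = \frac{\frac{1}{2 - 16} \left(107 + 192\right)}{18272} + \frac{34090}{-25925} = \frac{1}{-14} \cdot 299 \cdot \frac{1}{18272} + 34090 \left(- \frac{1}{25925}\right) = \left(- \frac{1}{14}\right) 299 \cdot \frac{1}{18272} - \frac{6818}{5185} = \left(- \frac{299}{14}\right) \frac{1}{18272} - \frac{6818}{5185} = - \frac{299}{255808} - \frac{6818}{5185} = - \frac{1745649259}{1326364480}$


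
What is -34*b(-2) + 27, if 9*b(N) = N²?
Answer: 107/9 ≈ 11.889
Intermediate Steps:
b(N) = N²/9
-34*b(-2) + 27 = -34*(-2)²/9 + 27 = -34*4/9 + 27 = -136/9 + 27 = 107/9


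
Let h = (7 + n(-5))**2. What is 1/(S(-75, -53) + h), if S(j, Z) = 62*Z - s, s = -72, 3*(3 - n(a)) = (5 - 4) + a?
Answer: -9/27770 ≈ -0.00032409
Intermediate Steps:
n(a) = 8/3 - a/3 (n(a) = 3 - ((5 - 4) + a)/3 = 3 - (1 + a)/3 = 3 + (-1/3 - a/3) = 8/3 - a/3)
h = 1156/9 (h = (7 + (8/3 - 1/3*(-5)))**2 = (7 + (8/3 + 5/3))**2 = (7 + 13/3)**2 = (34/3)**2 = 1156/9 ≈ 128.44)
S(j, Z) = 72 + 62*Z (S(j, Z) = 62*Z - 1*(-72) = 62*Z + 72 = 72 + 62*Z)
1/(S(-75, -53) + h) = 1/((72 + 62*(-53)) + 1156/9) = 1/((72 - 3286) + 1156/9) = 1/(-3214 + 1156/9) = 1/(-27770/9) = -9/27770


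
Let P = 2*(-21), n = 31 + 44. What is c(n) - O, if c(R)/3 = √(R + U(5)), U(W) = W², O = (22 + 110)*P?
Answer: 5574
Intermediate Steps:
n = 75
P = -42
O = -5544 (O = (22 + 110)*(-42) = 132*(-42) = -5544)
c(R) = 3*√(25 + R) (c(R) = 3*√(R + 5²) = 3*√(R + 25) = 3*√(25 + R))
c(n) - O = 3*√(25 + 75) - 1*(-5544) = 3*√100 + 5544 = 3*10 + 5544 = 30 + 5544 = 5574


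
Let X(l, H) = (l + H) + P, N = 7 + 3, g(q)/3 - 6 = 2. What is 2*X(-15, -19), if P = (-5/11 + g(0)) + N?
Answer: -10/11 ≈ -0.90909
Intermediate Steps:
g(q) = 24 (g(q) = 18 + 3*2 = 18 + 6 = 24)
N = 10
P = 369/11 (P = (-5/11 + 24) + 10 = 259/11 + 10 = 369/11 ≈ 33.545)
X(l, H) = 369/11 + H + l (X(l, H) = (l + H) + 369/11 = (H + l) + 369/11 = 369/11 + H + l)
2*X(-15, -19) = 2*(369/11 - 19 - 15) = 2*(-5/11) = -10/11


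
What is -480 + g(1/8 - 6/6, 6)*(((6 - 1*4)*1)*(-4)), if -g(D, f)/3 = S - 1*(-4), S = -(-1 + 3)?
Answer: -432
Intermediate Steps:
S = -2 (S = -1*2 = -2)
g(D, f) = -6 (g(D, f) = -3*(-2 - 1*(-4)) = -3*(-2 + 4) = -3*2 = -6)
-480 + g(1/8 - 6/6, 6)*(((6 - 1*4)*1)*(-4)) = -480 - 6*(6 - 1*4)*1*(-4) = -480 - 6*(6 - 4)*1*(-4) = -480 - 6*2*1*(-4) = -480 - 12*(-4) = -480 - 6*(-8) = -480 + 48 = -432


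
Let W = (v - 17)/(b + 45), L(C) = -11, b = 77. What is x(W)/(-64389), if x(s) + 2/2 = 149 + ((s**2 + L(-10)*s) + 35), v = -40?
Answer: -71885/24573484 ≈ -0.0029253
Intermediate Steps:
W = -57/122 (W = (-40 - 17)/(77 + 45) = -57/122 ≈ -0.46721)
x(s) = 183 + s**2 - 11*s (x(s) = -1 + (149 + ((s**2 - 11*s) + 35)) = -1 + (149 + (35 + s**2 - 11*s)) = -1 + (184 + s**2 - 11*s) = 183 + s**2 - 11*s)
x(W)/(-64389) = (183 + (-57/122)**2 - 11*(-57/122))/(-64389) = (183 + 3249/14884 + 627/122)*(-1/64389) = (2803515/14884)*(-1/64389) = -71885/24573484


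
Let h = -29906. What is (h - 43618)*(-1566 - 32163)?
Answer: 2479890996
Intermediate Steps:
(h - 43618)*(-1566 - 32163) = (-29906 - 43618)*(-1566 - 32163) = -73524*(-33729) = 2479890996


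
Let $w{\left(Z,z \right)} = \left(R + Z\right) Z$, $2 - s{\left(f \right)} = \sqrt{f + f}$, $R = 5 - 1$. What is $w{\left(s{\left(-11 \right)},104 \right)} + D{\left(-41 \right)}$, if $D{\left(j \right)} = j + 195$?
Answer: $144 - 8 i \sqrt{22} \approx 144.0 - 37.523 i$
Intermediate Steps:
$R = 4$
$s{\left(f \right)} = 2 - \sqrt{2} \sqrt{f}$ ($s{\left(f \right)} = 2 - \sqrt{f + f} = 2 - \sqrt{2 f} = 2 - \sqrt{2} \sqrt{f}$)
$D{\left(j \right)} = 195 + j$
$w{\left(Z,z \right)} = Z \left(4 + Z\right)$ ($w{\left(Z,z \right)} = \left(4 + Z\right) Z = Z \left(4 + Z\right)$)
$w{\left(s{\left(-11 \right)},104 \right)} + D{\left(-41 \right)} = \left(2 - \sqrt{2} \sqrt{-11}\right) \left(4 + \left(2 - \sqrt{2} \sqrt{-11}\right)\right) + \left(195 - 41\right) = \left(2 - \sqrt{2} i \sqrt{11}\right) \left(4 + \left(2 - \sqrt{2} i \sqrt{11}\right)\right) + 154 = \left(2 - i \sqrt{22}\right) \left(4 + \left(2 - i \sqrt{22}\right)\right) + 154 = \left(2 - i \sqrt{22}\right) \left(6 - i \sqrt{22}\right) + 154 = 154 + \left(2 - i \sqrt{22}\right) \left(6 - i \sqrt{22}\right)$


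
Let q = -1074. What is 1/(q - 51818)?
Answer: -1/52892 ≈ -1.8906e-5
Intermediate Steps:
1/(q - 51818) = 1/(-1074 - 51818) = 1/(-52892) = -1/52892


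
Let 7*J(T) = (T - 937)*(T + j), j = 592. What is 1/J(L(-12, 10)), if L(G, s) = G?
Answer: -7/550420 ≈ -1.2718e-5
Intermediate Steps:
J(T) = (-937 + T)*(592 + T)/7 (J(T) = ((T - 937)*(T + 592))/7 = ((-937 + T)*(592 + T))/7 = (-937 + T)*(592 + T)/7)
1/J(L(-12, 10)) = 1/(-554704/7 - 345/7*(-12) + (1/7)*(-12)**2) = 1/(-554704/7 + 4140/7 + (1/7)*144) = 1/(-554704/7 + 4140/7 + 144/7) = 1/(-550420/7) = -7/550420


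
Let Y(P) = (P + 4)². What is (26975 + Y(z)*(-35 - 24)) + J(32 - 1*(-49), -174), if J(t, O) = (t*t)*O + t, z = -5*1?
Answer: -1114617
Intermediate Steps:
z = -5
Y(P) = (4 + P)²
J(t, O) = t + O*t² (J(t, O) = t²*O + t = O*t² + t = t + O*t²)
(26975 + Y(z)*(-35 - 24)) + J(32 - 1*(-49), -174) = (26975 + (4 - 5)²*(-35 - 24)) + (32 - 1*(-49))*(1 - 174*(32 - 1*(-49))) = (26975 + (-1)²*(-59)) + (32 + 49)*(1 - 174*(32 + 49)) = (26975 + 1*(-59)) + 81*(1 - 174*81) = (26975 - 59) + 81*(1 - 14094) = 26916 + 81*(-14093) = 26916 - 1141533 = -1114617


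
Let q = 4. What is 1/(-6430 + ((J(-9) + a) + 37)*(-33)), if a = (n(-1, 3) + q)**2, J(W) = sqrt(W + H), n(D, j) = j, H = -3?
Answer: I/(2*(-4634*I + 33*sqrt(3))) ≈ -0.00010788 + 1.3307e-6*I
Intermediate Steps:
J(W) = sqrt(-3 + W) (J(W) = sqrt(W - 3) = sqrt(-3 + W))
a = 49 (a = (3 + 4)**2 = 7**2 = 49)
1/(-6430 + ((J(-9) + a) + 37)*(-33)) = 1/(-6430 + ((sqrt(-3 - 9) + 49) + 37)*(-33)) = 1/(-6430 + ((sqrt(-12) + 49) + 37)*(-33)) = 1/(-6430 + ((2*I*sqrt(3) + 49) + 37)*(-33)) = 1/(-6430 + ((49 + 2*I*sqrt(3)) + 37)*(-33)) = 1/(-6430 + (86 + 2*I*sqrt(3))*(-33)) = 1/(-6430 + (-2838 - 66*I*sqrt(3))) = 1/(-9268 - 66*I*sqrt(3))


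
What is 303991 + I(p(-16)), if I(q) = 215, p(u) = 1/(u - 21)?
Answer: 304206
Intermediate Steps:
p(u) = 1/(-21 + u)
303991 + I(p(-16)) = 303991 + 215 = 304206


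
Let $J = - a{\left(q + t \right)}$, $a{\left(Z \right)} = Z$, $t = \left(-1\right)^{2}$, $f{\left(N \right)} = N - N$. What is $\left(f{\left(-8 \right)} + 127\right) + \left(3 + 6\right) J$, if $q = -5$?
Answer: $163$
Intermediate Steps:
$f{\left(N \right)} = 0$
$t = 1$
$J = 4$ ($J = - (-5 + 1) = \left(-1\right) \left(-4\right) = 4$)
$\left(f{\left(-8 \right)} + 127\right) + \left(3 + 6\right) J = \left(0 + 127\right) + \left(3 + 6\right) 4 = 127 + 9 \cdot 4 = 127 + 36 = 163$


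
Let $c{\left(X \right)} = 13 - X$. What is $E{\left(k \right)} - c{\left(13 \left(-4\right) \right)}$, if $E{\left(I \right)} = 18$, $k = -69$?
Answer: $-47$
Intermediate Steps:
$E{\left(k \right)} - c{\left(13 \left(-4\right) \right)} = 18 - \left(13 - 13 \left(-4\right)\right) = 18 - \left(13 - -52\right) = 18 - \left(13 + 52\right) = 18 - 65 = -47$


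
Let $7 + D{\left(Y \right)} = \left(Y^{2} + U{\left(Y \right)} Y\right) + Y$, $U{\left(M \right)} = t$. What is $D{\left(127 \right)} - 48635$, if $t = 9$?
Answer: $-31243$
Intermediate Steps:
$U{\left(M \right)} = 9$
$D{\left(Y \right)} = -7 + Y^{2} + 10 Y$ ($D{\left(Y \right)} = -7 + \left(\left(Y^{2} + 9 Y\right) + Y\right) = -7 + \left(Y^{2} + 10 Y\right) = -7 + Y^{2} + 10 Y$)
$D{\left(127 \right)} - 48635 = \left(-7 + 127^{2} + 10 \cdot 127\right) - 48635 = \left(-7 + 16129 + 1270\right) - 48635 = 17392 - 48635 = -31243$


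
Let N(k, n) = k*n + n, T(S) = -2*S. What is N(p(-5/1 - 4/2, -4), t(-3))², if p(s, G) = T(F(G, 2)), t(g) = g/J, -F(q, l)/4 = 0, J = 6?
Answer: ¼ ≈ 0.25000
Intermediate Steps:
F(q, l) = 0 (F(q, l) = -4*0 = 0)
t(g) = g/6
p(s, G) = 0 (p(s, G) = -2*0 = 0)
N(k, n) = n + k*n
N(p(-5/1 - 4/2, -4), t(-3))² = (((⅙)*(-3))*(1 + 0))² = (-½*1)² = (-½)² = ¼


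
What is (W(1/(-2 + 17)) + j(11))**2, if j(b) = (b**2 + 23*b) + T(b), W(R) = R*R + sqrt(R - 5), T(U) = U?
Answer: 7503814126/50625 + 173252*I*sqrt(1110)/3375 ≈ 1.4822e+5 + 1710.3*I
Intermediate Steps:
W(R) = R**2 + sqrt(-5 + R)
j(b) = b**2 + 24*b (j(b) = (b**2 + 23*b) + b = b**2 + 24*b)
(W(1/(-2 + 17)) + j(11))**2 = (((1/(-2 + 17))**2 + sqrt(-5 + 1/(-2 + 17))) + 11*(24 + 11))**2 = (((1/15)**2 + sqrt(-5 + 1/15)) + 11*35)**2 = (((1/15)**2 + sqrt(-5 + 1/15)) + 385)**2 = ((1/225 + sqrt(-74/15)) + 385)**2 = ((1/225 + I*sqrt(1110)/15) + 385)**2 = (86626/225 + I*sqrt(1110)/15)**2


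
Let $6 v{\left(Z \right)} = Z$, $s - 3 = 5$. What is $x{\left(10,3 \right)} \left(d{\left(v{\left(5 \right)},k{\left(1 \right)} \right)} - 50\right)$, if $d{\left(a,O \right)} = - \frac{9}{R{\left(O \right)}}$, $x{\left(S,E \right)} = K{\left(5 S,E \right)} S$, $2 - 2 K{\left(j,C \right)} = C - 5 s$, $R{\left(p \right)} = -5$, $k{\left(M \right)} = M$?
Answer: $-9399$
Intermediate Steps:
$s = 8$ ($s = 3 + 5 = 8$)
$v{\left(Z \right)} = \frac{Z}{6}$
$K{\left(j,C \right)} = 21 - \frac{C}{2}$ ($K{\left(j,C \right)} = 1 - \frac{C - 40}{2} = 1 - \frac{-40 + C}{2} = 1 - \left(-20 + \frac{C}{2}\right) = 21 - \frac{C}{2}$)
$x{\left(S,E \right)} = S \left(21 - \frac{E}{2}\right)$ ($x{\left(S,E \right)} = \left(21 - \frac{E}{2}\right) S = S \left(21 - \frac{E}{2}\right)$)
$d{\left(a,O \right)} = \frac{9}{5}$ ($d{\left(a,O \right)} = - \frac{9}{-5} = \left(-9\right) \left(- \frac{1}{5}\right) = \frac{9}{5}$)
$x{\left(10,3 \right)} \left(d{\left(v{\left(5 \right)},k{\left(1 \right)} \right)} - 50\right) = \frac{1}{2} \cdot 10 \left(42 - 3\right) \left(\frac{9}{5} - 50\right) = \frac{1}{2} \cdot 10 \left(42 - 3\right) \left(- \frac{241}{5}\right) = \frac{1}{2} \cdot 10 \cdot 39 \left(- \frac{241}{5}\right) = 195 \left(- \frac{241}{5}\right) = -9399$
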